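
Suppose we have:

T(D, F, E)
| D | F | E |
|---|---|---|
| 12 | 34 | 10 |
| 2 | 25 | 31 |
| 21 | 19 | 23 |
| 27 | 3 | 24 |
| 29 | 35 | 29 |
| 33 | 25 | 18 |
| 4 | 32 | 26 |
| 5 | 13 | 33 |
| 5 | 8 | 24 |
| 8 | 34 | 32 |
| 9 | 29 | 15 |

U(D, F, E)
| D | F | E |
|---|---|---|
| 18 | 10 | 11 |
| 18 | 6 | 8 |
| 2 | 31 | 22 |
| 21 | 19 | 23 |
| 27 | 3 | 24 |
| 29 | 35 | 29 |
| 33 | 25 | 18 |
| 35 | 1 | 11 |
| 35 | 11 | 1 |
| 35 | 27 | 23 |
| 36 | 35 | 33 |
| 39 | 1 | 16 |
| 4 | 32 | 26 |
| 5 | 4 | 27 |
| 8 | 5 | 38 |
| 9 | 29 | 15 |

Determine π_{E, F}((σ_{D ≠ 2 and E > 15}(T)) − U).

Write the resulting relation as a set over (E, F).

Selection D ≠ 2 and E > 15: {(21, 19, 23), (27, 3, 24), (29, 35, 29), (33, 25, 18), (4, 32, 26), (5, 13, 33), (5, 8, 24), (8, 34, 32)}
Difference: {(21, 19, 23), (27, 3, 24), (29, 35, 29), (33, 25, 18), (4, 32, 26), (5, 13, 33), (5, 8, 24), (8, 34, 32)} with {(18, 10, 11), (18, 6, 8), (2, 31, 22), (21, 19, 23), (27, 3, 24), (29, 35, 29), (33, 25, 18), (35, 1, 11), (35, 11, 1), (35, 27, 23), (36, 35, 33), (39, 1, 16), (4, 32, 26), (5, 4, 27), (8, 5, 38), (9, 29, 15)} → {(5, 13, 33), (5, 8, 24), (8, 34, 32)}
π_{E, F} gives {(24, 8), (32, 34), (33, 13)}.

{(24, 8), (32, 34), (33, 13)}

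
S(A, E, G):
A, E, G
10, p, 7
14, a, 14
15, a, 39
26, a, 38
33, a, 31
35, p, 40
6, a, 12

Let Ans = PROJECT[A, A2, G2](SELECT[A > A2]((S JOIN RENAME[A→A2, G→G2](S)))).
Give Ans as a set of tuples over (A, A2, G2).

{(14, 6, 12), (15, 14, 14), (15, 6, 12), (26, 14, 14), (26, 15, 39), (26, 6, 12), (33, 14, 14), (33, 15, 39), (33, 26, 38), (33, 6, 12), (35, 10, 7)}

ρ[A→A2, G→G2]: schema becomes (A2, E, G2); tuples unchanged.
S ⋈ RENAME[A→A2, G→G2](S) (natural join on E): {(10, p, 7, 10, 7), (10, p, 7, 35, 40), (14, a, 14, 14, 14), (14, a, 14, 15, 39), (14, a, 14, 26, 38), (14, a, 14, 33, 31), (14, a, 14, 6, 12), (15, a, 39, 14, 14), (15, a, 39, 15, 39), (15, a, 39, 26, 38), (15, a, 39, 33, 31), (15, a, 39, 6, 12), (26, a, 38, 14, 14), (26, a, 38, 15, 39), (26, a, 38, 26, 38), (26, a, 38, 33, 31), (26, a, 38, 6, 12), (33, a, 31, 14, 14), (33, a, 31, 15, 39), (33, a, 31, 26, 38), (33, a, 31, 33, 31), (33, a, 31, 6, 12), (35, p, 40, 10, 7), (35, p, 40, 35, 40), (6, a, 12, 14, 14), (6, a, 12, 15, 39), (6, a, 12, 26, 38), (6, a, 12, 33, 31), (6, a, 12, 6, 12)}
Filtering on A > A2 leaves {(14, a, 14, 6, 12), (15, a, 39, 14, 14), (15, a, 39, 6, 12), (26, a, 38, 14, 14), (26, a, 38, 15, 39), (26, a, 38, 6, 12), (33, a, 31, 14, 14), (33, a, 31, 15, 39), (33, a, 31, 26, 38), (33, a, 31, 6, 12), (35, p, 40, 10, 7)}.
Projecting to A, A2, G2: {(14, 6, 12), (15, 14, 14), (15, 6, 12), (26, 14, 14), (26, 15, 39), (26, 6, 12), (33, 14, 14), (33, 15, 39), (33, 26, 38), (33, 6, 12), (35, 10, 7)}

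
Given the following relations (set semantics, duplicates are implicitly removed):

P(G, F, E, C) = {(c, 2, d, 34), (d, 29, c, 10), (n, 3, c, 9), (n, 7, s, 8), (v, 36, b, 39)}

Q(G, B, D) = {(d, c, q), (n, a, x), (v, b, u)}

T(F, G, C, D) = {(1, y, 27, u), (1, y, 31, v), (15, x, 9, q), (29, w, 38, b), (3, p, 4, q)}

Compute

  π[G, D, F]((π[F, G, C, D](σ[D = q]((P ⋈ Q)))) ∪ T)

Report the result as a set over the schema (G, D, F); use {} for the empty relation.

P ⋈ Q (natural join on G): {(d, 29, c, 10, c, q), (n, 3, c, 9, a, x), (n, 7, s, 8, a, x), (v, 36, b, 39, b, u)}
Apply σ_{D = q}; surviving tuples: {(d, 29, c, 10, c, q)}
π_{F, G, C, D} gives {(29, d, 10, q)}.
Taking the union: {(1, y, 27, u), (1, y, 31, v), (15, x, 9, q), (29, d, 10, q), (29, w, 38, b), (3, p, 4, q)}
π_{G, D, F} gives {(d, q, 29), (p, q, 3), (w, b, 29), (x, q, 15), (y, u, 1), (y, v, 1)}.

{(d, q, 29), (p, q, 3), (w, b, 29), (x, q, 15), (y, u, 1), (y, v, 1)}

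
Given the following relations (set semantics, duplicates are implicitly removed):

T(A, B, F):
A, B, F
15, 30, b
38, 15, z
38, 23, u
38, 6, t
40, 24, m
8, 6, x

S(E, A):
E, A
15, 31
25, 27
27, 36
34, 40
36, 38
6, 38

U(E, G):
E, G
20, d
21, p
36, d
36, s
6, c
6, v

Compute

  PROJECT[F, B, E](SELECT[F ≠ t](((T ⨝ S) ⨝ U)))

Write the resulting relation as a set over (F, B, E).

Natural join on A: {(38, 15, z, 36), (38, 15, z, 6), (38, 23, u, 36), (38, 23, u, 6), (38, 6, t, 36), (38, 6, t, 6), (40, 24, m, 34)}
Natural join on E: {(38, 15, z, 36, d), (38, 15, z, 36, s), (38, 15, z, 6, c), (38, 15, z, 6, v), (38, 23, u, 36, d), (38, 23, u, 36, s), (38, 23, u, 6, c), (38, 23, u, 6, v), (38, 6, t, 36, d), (38, 6, t, 36, s), (38, 6, t, 6, c), (38, 6, t, 6, v)}
Filtering on F ≠ t leaves {(38, 15, z, 36, d), (38, 15, z, 36, s), (38, 15, z, 6, c), (38, 15, z, 6, v), (38, 23, u, 36, d), (38, 23, u, 36, s), (38, 23, u, 6, c), (38, 23, u, 6, v)}.
π[F, B, E]: project onto (F, B, E) (4 duplicate(s) eliminated) → {(u, 23, 36), (u, 23, 6), (z, 15, 36), (z, 15, 6)}

{(u, 23, 36), (u, 23, 6), (z, 15, 36), (z, 15, 6)}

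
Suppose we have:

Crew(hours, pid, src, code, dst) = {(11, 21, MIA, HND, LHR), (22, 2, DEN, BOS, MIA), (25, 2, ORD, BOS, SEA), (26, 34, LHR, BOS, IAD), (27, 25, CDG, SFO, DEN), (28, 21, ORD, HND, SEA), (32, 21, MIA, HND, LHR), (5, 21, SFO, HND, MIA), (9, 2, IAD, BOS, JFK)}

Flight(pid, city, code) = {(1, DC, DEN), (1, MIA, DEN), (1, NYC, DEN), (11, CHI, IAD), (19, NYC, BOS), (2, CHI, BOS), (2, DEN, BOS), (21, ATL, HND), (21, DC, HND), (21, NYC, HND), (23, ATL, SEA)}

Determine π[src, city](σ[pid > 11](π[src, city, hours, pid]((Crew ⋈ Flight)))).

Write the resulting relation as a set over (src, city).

{(MIA, ATL), (MIA, DC), (MIA, NYC), (ORD, ATL), (ORD, DC), (ORD, NYC), (SFO, ATL), (SFO, DC), (SFO, NYC)}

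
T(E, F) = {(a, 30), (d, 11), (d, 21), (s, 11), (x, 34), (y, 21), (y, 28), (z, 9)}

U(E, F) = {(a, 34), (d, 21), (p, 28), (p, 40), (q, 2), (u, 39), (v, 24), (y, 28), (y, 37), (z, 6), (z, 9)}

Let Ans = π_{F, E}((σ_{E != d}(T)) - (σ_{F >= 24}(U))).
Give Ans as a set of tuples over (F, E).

Apply σ_{E != d}; surviving tuples: {(a, 30), (s, 11), (x, 34), (y, 21), (y, 28), (z, 9)}
Apply σ_{F >= 24}; surviving tuples: {(a, 34), (p, 28), (p, 40), (u, 39), (v, 24), (y, 28), (y, 37)}
Taking the difference: {(a, 30), (s, 11), (x, 34), (y, 21), (z, 9)}
Keep only column(s) F, E: {(11, s), (21, y), (30, a), (34, x), (9, z)}

{(11, s), (21, y), (30, a), (34, x), (9, z)}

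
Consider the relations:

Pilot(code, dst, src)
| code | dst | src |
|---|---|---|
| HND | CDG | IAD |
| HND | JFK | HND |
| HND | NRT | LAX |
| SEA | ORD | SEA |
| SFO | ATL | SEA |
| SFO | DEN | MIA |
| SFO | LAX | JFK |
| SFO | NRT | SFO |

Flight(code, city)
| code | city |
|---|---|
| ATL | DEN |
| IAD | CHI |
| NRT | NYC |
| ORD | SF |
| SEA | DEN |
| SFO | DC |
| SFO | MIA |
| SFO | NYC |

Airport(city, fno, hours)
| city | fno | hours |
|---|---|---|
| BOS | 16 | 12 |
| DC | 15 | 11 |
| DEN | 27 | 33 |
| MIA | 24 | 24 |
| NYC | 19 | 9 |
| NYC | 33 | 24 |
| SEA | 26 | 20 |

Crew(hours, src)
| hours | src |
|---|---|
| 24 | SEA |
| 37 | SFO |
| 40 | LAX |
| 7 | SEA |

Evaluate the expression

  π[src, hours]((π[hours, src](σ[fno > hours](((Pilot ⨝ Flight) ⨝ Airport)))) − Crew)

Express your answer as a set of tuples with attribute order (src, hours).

{(JFK, 11), (JFK, 24), (JFK, 9), (MIA, 11), (MIA, 24), (MIA, 9), (SEA, 11), (SEA, 9), (SFO, 11), (SFO, 24), (SFO, 9)}

Natural join on code: {(SEA, ORD, SEA, DEN), (SFO, ATL, SEA, DC), (SFO, ATL, SEA, MIA), (SFO, ATL, SEA, NYC), (SFO, DEN, MIA, DC), (SFO, DEN, MIA, MIA), (SFO, DEN, MIA, NYC), (SFO, LAX, JFK, DC), (SFO, LAX, JFK, MIA), (SFO, LAX, JFK, NYC), (SFO, NRT, SFO, DC), (SFO, NRT, SFO, MIA), (SFO, NRT, SFO, NYC)}
Natural join on city: {(SEA, ORD, SEA, DEN, 27, 33), (SFO, ATL, SEA, DC, 15, 11), (SFO, ATL, SEA, MIA, 24, 24), (SFO, ATL, SEA, NYC, 19, 9), (SFO, ATL, SEA, NYC, 33, 24), (SFO, DEN, MIA, DC, 15, 11), (SFO, DEN, MIA, MIA, 24, 24), (SFO, DEN, MIA, NYC, 19, 9), (SFO, DEN, MIA, NYC, 33, 24), (SFO, LAX, JFK, DC, 15, 11), (SFO, LAX, JFK, MIA, 24, 24), (SFO, LAX, JFK, NYC, 19, 9), (SFO, LAX, JFK, NYC, 33, 24), (SFO, NRT, SFO, DC, 15, 11), (SFO, NRT, SFO, MIA, 24, 24), (SFO, NRT, SFO, NYC, 19, 9), (SFO, NRT, SFO, NYC, 33, 24)}
Selection fno > hours: {(SFO, ATL, SEA, DC, 15, 11), (SFO, ATL, SEA, NYC, 19, 9), (SFO, ATL, SEA, NYC, 33, 24), (SFO, DEN, MIA, DC, 15, 11), (SFO, DEN, MIA, NYC, 19, 9), (SFO, DEN, MIA, NYC, 33, 24), (SFO, LAX, JFK, DC, 15, 11), (SFO, LAX, JFK, NYC, 19, 9), (SFO, LAX, JFK, NYC, 33, 24), (SFO, NRT, SFO, DC, 15, 11), (SFO, NRT, SFO, NYC, 19, 9), (SFO, NRT, SFO, NYC, 33, 24)}
Projecting to hours, src: {(11, JFK), (11, MIA), (11, SEA), (11, SFO), (24, JFK), (24, MIA), (24, SEA), (24, SFO), (9, JFK), (9, MIA), (9, SEA), (9, SFO)}
Set difference of the two operands is {(11, JFK), (11, MIA), (11, SEA), (11, SFO), (24, JFK), (24, MIA), (24, SFO), (9, JFK), (9, MIA), (9, SEA), (9, SFO)}.
Projecting to src, hours: {(JFK, 11), (JFK, 24), (JFK, 9), (MIA, 11), (MIA, 24), (MIA, 9), (SEA, 11), (SEA, 9), (SFO, 11), (SFO, 24), (SFO, 9)}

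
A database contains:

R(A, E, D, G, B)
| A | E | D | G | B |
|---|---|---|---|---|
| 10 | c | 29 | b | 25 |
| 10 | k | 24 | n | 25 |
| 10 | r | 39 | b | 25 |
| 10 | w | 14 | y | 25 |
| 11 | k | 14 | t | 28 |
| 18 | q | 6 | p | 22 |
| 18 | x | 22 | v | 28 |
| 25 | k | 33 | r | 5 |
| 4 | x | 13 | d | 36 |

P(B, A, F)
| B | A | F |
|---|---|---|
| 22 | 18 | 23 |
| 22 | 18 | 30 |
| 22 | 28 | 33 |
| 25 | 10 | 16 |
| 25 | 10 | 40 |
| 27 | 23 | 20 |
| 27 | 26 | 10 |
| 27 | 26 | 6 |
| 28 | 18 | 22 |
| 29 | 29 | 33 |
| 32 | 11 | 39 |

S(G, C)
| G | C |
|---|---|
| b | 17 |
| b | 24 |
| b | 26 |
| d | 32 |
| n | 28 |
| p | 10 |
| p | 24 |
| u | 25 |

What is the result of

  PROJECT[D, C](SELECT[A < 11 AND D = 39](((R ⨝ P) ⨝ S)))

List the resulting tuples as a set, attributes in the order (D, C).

{(39, 17), (39, 24), (39, 26)}

Joining R and P on A, B yields {(10, c, 29, b, 25, 16), (10, c, 29, b, 25, 40), (10, k, 24, n, 25, 16), (10, k, 24, n, 25, 40), (10, r, 39, b, 25, 16), (10, r, 39, b, 25, 40), (10, w, 14, y, 25, 16), (10, w, 14, y, 25, 40), (18, q, 6, p, 22, 23), (18, q, 6, p, 22, 30), (18, x, 22, v, 28, 22)}.
Joining (R ⨝ P) and S on G yields {(10, c, 29, b, 25, 16, 17), (10, c, 29, b, 25, 16, 24), (10, c, 29, b, 25, 16, 26), (10, c, 29, b, 25, 40, 17), (10, c, 29, b, 25, 40, 24), (10, c, 29, b, 25, 40, 26), (10, k, 24, n, 25, 16, 28), (10, k, 24, n, 25, 40, 28), (10, r, 39, b, 25, 16, 17), (10, r, 39, b, 25, 16, 24), (10, r, 39, b, 25, 16, 26), (10, r, 39, b, 25, 40, 17), (10, r, 39, b, 25, 40, 24), (10, r, 39, b, 25, 40, 26), (18, q, 6, p, 22, 23, 10), (18, q, 6, p, 22, 23, 24), (18, q, 6, p, 22, 30, 10), (18, q, 6, p, 22, 30, 24)}.
Apply σ_{A < 11 AND D = 39}; surviving tuples: {(10, r, 39, b, 25, 16, 17), (10, r, 39, b, 25, 16, 24), (10, r, 39, b, 25, 16, 26), (10, r, 39, b, 25, 40, 17), (10, r, 39, b, 25, 40, 24), (10, r, 39, b, 25, 40, 26)}
Keep only column(s) D, C (3 duplicate(s) eliminated): {(39, 17), (39, 24), (39, 26)}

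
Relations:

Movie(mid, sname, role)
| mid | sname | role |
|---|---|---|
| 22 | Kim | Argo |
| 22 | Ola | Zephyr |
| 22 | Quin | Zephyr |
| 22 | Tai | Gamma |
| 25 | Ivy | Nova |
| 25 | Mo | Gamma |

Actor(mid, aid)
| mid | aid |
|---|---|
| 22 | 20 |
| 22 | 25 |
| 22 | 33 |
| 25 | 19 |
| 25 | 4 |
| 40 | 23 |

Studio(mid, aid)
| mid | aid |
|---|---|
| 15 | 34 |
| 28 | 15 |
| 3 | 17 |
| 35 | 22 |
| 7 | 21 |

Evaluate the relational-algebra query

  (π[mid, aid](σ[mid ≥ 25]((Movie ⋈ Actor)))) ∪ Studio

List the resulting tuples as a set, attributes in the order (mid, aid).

{(15, 34), (25, 19), (25, 4), (28, 15), (3, 17), (35, 22), (7, 21)}

Joining Movie and Actor on mid yields {(22, Kim, Argo, 20), (22, Kim, Argo, 25), (22, Kim, Argo, 33), (22, Ola, Zephyr, 20), (22, Ola, Zephyr, 25), (22, Ola, Zephyr, 33), (22, Quin, Zephyr, 20), (22, Quin, Zephyr, 25), (22, Quin, Zephyr, 33), (22, Tai, Gamma, 20), (22, Tai, Gamma, 25), (22, Tai, Gamma, 33), (25, Ivy, Nova, 19), (25, Ivy, Nova, 4), (25, Mo, Gamma, 19), (25, Mo, Gamma, 4)}.
σ[mid ≥ 25]: keep tuples satisfying mid ≥ 25 → {(25, Ivy, Nova, 19), (25, Ivy, Nova, 4), (25, Mo, Gamma, 19), (25, Mo, Gamma, 4)}
π_{mid, aid} gives {(25, 19), (25, 4)} (2 duplicate(s) eliminated).
Set union of the two operands is {(15, 34), (25, 19), (25, 4), (28, 15), (3, 17), (35, 22), (7, 21)}.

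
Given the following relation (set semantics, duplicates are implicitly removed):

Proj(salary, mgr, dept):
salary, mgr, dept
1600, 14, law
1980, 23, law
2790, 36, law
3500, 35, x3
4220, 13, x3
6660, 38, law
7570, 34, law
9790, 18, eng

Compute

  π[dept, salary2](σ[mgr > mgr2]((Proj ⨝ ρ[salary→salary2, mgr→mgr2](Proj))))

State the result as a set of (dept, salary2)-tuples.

ρ[salary→salary2, mgr→mgr2]: schema becomes (salary2, mgr2, dept); tuples unchanged.
Proj ⋈ ρ[salary→salary2, mgr→mgr2](Proj) (natural join on dept): {(1600, 14, law, 1600, 14), (1600, 14, law, 1980, 23), (1600, 14, law, 2790, 36), (1600, 14, law, 6660, 38), (1600, 14, law, 7570, 34), (1980, 23, law, 1600, 14), (1980, 23, law, 1980, 23), (1980, 23, law, 2790, 36), (1980, 23, law, 6660, 38), (1980, 23, law, 7570, 34), (2790, 36, law, 1600, 14), (2790, 36, law, 1980, 23), (2790, 36, law, 2790, 36), (2790, 36, law, 6660, 38), (2790, 36, law, 7570, 34), (3500, 35, x3, 3500, 35), (3500, 35, x3, 4220, 13), (4220, 13, x3, 3500, 35), (4220, 13, x3, 4220, 13), (6660, 38, law, 1600, 14), (6660, 38, law, 1980, 23), (6660, 38, law, 2790, 36), (6660, 38, law, 6660, 38), (6660, 38, law, 7570, 34), (7570, 34, law, 1600, 14), (7570, 34, law, 1980, 23), (7570, 34, law, 2790, 36), (7570, 34, law, 6660, 38), (7570, 34, law, 7570, 34), (9790, 18, eng, 9790, 18)}
Selection mgr > mgr2: {(1980, 23, law, 1600, 14), (2790, 36, law, 1600, 14), (2790, 36, law, 1980, 23), (2790, 36, law, 7570, 34), (3500, 35, x3, 4220, 13), (6660, 38, law, 1600, 14), (6660, 38, law, 1980, 23), (6660, 38, law, 2790, 36), (6660, 38, law, 7570, 34), (7570, 34, law, 1600, 14), (7570, 34, law, 1980, 23)}
π_{dept, salary2} gives {(law, 1600), (law, 1980), (law, 2790), (law, 7570), (x3, 4220)} (6 duplicate(s) eliminated).

{(law, 1600), (law, 1980), (law, 2790), (law, 7570), (x3, 4220)}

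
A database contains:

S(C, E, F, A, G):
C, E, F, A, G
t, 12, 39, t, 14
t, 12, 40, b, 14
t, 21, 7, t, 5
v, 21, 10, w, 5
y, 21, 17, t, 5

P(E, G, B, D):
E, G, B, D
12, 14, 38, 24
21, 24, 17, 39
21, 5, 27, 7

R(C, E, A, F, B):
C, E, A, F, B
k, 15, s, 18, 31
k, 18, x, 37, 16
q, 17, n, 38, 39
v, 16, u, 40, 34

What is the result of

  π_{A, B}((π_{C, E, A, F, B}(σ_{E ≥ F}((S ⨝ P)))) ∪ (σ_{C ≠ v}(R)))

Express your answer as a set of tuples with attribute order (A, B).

{(n, 39), (s, 31), (t, 27), (w, 27), (x, 16)}

Joining S and P on E, G yields {(t, 12, 39, t, 14, 38, 24), (t, 12, 40, b, 14, 38, 24), (t, 21, 7, t, 5, 27, 7), (v, 21, 10, w, 5, 27, 7), (y, 21, 17, t, 5, 27, 7)}.
Filtering on E ≥ F leaves {(t, 21, 7, t, 5, 27, 7), (v, 21, 10, w, 5, 27, 7), (y, 21, 17, t, 5, 27, 7)}.
π[C, E, A, F, B]: project onto (C, E, A, F, B) → {(t, 21, t, 7, 27), (v, 21, w, 10, 27), (y, 21, t, 17, 27)}
Filtering on C ≠ v leaves {(k, 15, s, 18, 31), (k, 18, x, 37, 16), (q, 17, n, 38, 39)}.
Union: {(t, 21, t, 7, 27), (v, 21, w, 10, 27), (y, 21, t, 17, 27)} with {(k, 15, s, 18, 31), (k, 18, x, 37, 16), (q, 17, n, 38, 39)} → {(k, 15, s, 18, 31), (k, 18, x, 37, 16), (q, 17, n, 38, 39), (t, 21, t, 7, 27), (v, 21, w, 10, 27), (y, 21, t, 17, 27)}
π[A, B]: project onto (A, B) (1 duplicate(s) eliminated) → {(n, 39), (s, 31), (t, 27), (w, 27), (x, 16)}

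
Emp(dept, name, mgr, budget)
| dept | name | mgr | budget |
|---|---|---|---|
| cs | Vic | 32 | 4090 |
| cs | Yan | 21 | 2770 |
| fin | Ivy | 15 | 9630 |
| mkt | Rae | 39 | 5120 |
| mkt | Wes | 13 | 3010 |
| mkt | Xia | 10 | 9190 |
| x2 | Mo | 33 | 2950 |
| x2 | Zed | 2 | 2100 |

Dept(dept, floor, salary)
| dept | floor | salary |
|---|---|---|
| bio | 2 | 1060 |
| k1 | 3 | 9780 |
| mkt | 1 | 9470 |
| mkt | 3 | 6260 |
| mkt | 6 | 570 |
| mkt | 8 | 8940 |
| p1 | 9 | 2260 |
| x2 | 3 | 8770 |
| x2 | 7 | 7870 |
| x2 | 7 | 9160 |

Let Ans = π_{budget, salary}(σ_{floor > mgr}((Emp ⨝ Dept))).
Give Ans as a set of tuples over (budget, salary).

{(2100, 7870), (2100, 8770), (2100, 9160)}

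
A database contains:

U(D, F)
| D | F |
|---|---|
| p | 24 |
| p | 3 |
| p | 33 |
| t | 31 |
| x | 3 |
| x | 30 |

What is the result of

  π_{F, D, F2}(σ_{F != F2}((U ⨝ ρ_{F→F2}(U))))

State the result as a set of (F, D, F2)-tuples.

ρ[F→F2]: schema becomes (D, F2); tuples unchanged.
Natural join on D: {(p, 24, 24), (p, 24, 3), (p, 24, 33), (p, 3, 24), (p, 3, 3), (p, 3, 33), (p, 33, 24), (p, 33, 3), (p, 33, 33), (t, 31, 31), (x, 3, 3), (x, 3, 30), (x, 30, 3), (x, 30, 30)}
σ[F != F2]: keep tuples satisfying F != F2 → {(p, 24, 3), (p, 24, 33), (p, 3, 24), (p, 3, 33), (p, 33, 24), (p, 33, 3), (x, 3, 30), (x, 30, 3)}
Projecting to F, D, F2: {(24, p, 3), (24, p, 33), (3, p, 24), (3, p, 33), (3, x, 30), (30, x, 3), (33, p, 24), (33, p, 3)}

{(24, p, 3), (24, p, 33), (3, p, 24), (3, p, 33), (3, x, 30), (30, x, 3), (33, p, 24), (33, p, 3)}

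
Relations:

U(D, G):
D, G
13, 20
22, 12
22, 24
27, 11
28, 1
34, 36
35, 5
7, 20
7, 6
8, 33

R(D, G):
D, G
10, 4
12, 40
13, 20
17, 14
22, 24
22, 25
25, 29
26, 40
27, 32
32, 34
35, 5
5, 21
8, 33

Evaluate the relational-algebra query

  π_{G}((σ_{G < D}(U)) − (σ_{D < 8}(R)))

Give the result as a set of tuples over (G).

Apply σ_{G < D}; surviving tuples: {(22, 12), (27, 11), (28, 1), (35, 5), (7, 6)}
Apply σ_{D < 8}; surviving tuples: {(5, 21)}
Set difference of the two operands is {(22, 12), (27, 11), (28, 1), (35, 5), (7, 6)}.
π[G]: project onto (G) → {1, 11, 12, 5, 6}

{1, 11, 12, 5, 6}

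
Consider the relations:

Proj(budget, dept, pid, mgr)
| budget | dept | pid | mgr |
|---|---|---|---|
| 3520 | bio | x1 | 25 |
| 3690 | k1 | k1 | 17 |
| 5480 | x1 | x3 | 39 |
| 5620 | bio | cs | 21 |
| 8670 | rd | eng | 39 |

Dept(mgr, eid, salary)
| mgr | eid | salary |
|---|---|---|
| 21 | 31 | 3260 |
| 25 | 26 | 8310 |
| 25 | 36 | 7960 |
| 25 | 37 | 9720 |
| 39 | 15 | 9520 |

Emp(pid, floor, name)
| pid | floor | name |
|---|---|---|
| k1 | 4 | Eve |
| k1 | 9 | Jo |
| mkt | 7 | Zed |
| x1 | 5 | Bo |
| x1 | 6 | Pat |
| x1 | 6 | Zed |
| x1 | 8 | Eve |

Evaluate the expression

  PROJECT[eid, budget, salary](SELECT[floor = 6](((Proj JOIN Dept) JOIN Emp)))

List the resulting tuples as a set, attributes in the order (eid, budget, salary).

{(26, 3520, 8310), (36, 3520, 7960), (37, 3520, 9720)}

Joining Proj and Dept on mgr yields {(3520, bio, x1, 25, 26, 8310), (3520, bio, x1, 25, 36, 7960), (3520, bio, x1, 25, 37, 9720), (5480, x1, x3, 39, 15, 9520), (5620, bio, cs, 21, 31, 3260), (8670, rd, eng, 39, 15, 9520)}.
Joining (Proj JOIN Dept) and Emp on pid yields {(3520, bio, x1, 25, 26, 8310, 5, Bo), (3520, bio, x1, 25, 26, 8310, 6, Pat), (3520, bio, x1, 25, 26, 8310, 6, Zed), (3520, bio, x1, 25, 26, 8310, 8, Eve), (3520, bio, x1, 25, 36, 7960, 5, Bo), (3520, bio, x1, 25, 36, 7960, 6, Pat), (3520, bio, x1, 25, 36, 7960, 6, Zed), (3520, bio, x1, 25, 36, 7960, 8, Eve), (3520, bio, x1, 25, 37, 9720, 5, Bo), (3520, bio, x1, 25, 37, 9720, 6, Pat), (3520, bio, x1, 25, 37, 9720, 6, Zed), (3520, bio, x1, 25, 37, 9720, 8, Eve)}.
Filtering on floor = 6 leaves {(3520, bio, x1, 25, 26, 8310, 6, Pat), (3520, bio, x1, 25, 26, 8310, 6, Zed), (3520, bio, x1, 25, 36, 7960, 6, Pat), (3520, bio, x1, 25, 36, 7960, 6, Zed), (3520, bio, x1, 25, 37, 9720, 6, Pat), (3520, bio, x1, 25, 37, 9720, 6, Zed)}.
π_{eid, budget, salary} gives {(26, 3520, 8310), (36, 3520, 7960), (37, 3520, 9720)} (3 duplicate(s) eliminated).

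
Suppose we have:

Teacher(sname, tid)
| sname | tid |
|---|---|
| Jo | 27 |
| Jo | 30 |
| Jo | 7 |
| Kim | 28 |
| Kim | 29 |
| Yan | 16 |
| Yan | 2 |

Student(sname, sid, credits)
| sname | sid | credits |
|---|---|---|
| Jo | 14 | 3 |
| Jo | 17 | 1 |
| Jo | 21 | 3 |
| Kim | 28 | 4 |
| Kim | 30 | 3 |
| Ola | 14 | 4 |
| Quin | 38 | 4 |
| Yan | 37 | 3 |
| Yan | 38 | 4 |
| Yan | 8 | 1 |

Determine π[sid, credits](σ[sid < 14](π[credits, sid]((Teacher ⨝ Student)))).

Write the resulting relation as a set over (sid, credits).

Natural join on sname: {(Jo, 27, 14, 3), (Jo, 27, 17, 1), (Jo, 27, 21, 3), (Jo, 30, 14, 3), (Jo, 30, 17, 1), (Jo, 30, 21, 3), (Jo, 7, 14, 3), (Jo, 7, 17, 1), (Jo, 7, 21, 3), (Kim, 28, 28, 4), (Kim, 28, 30, 3), (Kim, 29, 28, 4), (Kim, 29, 30, 3), (Yan, 16, 37, 3), (Yan, 16, 38, 4), (Yan, 16, 8, 1), (Yan, 2, 37, 3), (Yan, 2, 38, 4), (Yan, 2, 8, 1)}
Keep only column(s) credits, sid (11 duplicate(s) eliminated): {(1, 17), (1, 8), (3, 14), (3, 21), (3, 30), (3, 37), (4, 28), (4, 38)}
Selection sid < 14: {(1, 8)}
Keep only column(s) sid, credits: {(8, 1)}

{(8, 1)}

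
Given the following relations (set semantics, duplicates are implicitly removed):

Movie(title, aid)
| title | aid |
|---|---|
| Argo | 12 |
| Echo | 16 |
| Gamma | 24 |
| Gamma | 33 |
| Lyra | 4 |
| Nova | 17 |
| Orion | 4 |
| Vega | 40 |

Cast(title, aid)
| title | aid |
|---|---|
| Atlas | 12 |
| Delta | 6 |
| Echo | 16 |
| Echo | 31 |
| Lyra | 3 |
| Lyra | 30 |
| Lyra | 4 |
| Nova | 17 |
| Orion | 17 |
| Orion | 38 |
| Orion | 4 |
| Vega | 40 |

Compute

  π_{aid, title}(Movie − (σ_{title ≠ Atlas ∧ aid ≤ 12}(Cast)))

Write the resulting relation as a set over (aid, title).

Selection title ≠ Atlas ∧ aid ≤ 12: {(Delta, 6), (Lyra, 3), (Lyra, 4), (Orion, 4)}
Difference: {(Argo, 12), (Echo, 16), (Gamma, 24), (Gamma, 33), (Lyra, 4), (Nova, 17), (Orion, 4), (Vega, 40)} with {(Delta, 6), (Lyra, 3), (Lyra, 4), (Orion, 4)} → {(Argo, 12), (Echo, 16), (Gamma, 24), (Gamma, 33), (Nova, 17), (Vega, 40)}
Keep only column(s) aid, title: {(12, Argo), (16, Echo), (17, Nova), (24, Gamma), (33, Gamma), (40, Vega)}

{(12, Argo), (16, Echo), (17, Nova), (24, Gamma), (33, Gamma), (40, Vega)}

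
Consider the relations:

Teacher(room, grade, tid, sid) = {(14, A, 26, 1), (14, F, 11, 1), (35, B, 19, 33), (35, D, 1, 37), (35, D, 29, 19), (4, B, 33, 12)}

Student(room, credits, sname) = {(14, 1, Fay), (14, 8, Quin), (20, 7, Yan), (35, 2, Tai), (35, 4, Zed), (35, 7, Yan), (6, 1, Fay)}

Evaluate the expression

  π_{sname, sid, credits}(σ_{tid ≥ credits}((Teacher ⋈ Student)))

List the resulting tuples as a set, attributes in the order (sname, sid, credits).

{(Fay, 1, 1), (Quin, 1, 8), (Tai, 19, 2), (Tai, 33, 2), (Yan, 19, 7), (Yan, 33, 7), (Zed, 19, 4), (Zed, 33, 4)}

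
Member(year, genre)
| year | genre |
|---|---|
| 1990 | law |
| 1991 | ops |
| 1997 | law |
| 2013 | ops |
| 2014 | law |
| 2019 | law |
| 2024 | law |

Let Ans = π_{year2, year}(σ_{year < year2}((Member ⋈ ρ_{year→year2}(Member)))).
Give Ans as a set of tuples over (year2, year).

{(1997, 1990), (2013, 1991), (2014, 1990), (2014, 1997), (2019, 1990), (2019, 1997), (2019, 2014), (2024, 1990), (2024, 1997), (2024, 2014), (2024, 2019)}

ρ[year→year2]: schema becomes (year2, genre); tuples unchanged.
Member ⋈ ρ_{year→year2}(Member) (natural join on genre): {(1990, law, 1990), (1990, law, 1997), (1990, law, 2014), (1990, law, 2019), (1990, law, 2024), (1991, ops, 1991), (1991, ops, 2013), (1997, law, 1990), (1997, law, 1997), (1997, law, 2014), (1997, law, 2019), (1997, law, 2024), (2013, ops, 1991), (2013, ops, 2013), (2014, law, 1990), (2014, law, 1997), (2014, law, 2014), (2014, law, 2019), (2014, law, 2024), (2019, law, 1990), (2019, law, 1997), (2019, law, 2014), (2019, law, 2019), (2019, law, 2024), (2024, law, 1990), (2024, law, 1997), (2024, law, 2014), (2024, law, 2019), (2024, law, 2024)}
Selection year < year2: {(1990, law, 1997), (1990, law, 2014), (1990, law, 2019), (1990, law, 2024), (1991, ops, 2013), (1997, law, 2014), (1997, law, 2019), (1997, law, 2024), (2014, law, 2019), (2014, law, 2024), (2019, law, 2024)}
Keep only column(s) year2, year: {(1997, 1990), (2013, 1991), (2014, 1990), (2014, 1997), (2019, 1990), (2019, 1997), (2019, 2014), (2024, 1990), (2024, 1997), (2024, 2014), (2024, 2019)}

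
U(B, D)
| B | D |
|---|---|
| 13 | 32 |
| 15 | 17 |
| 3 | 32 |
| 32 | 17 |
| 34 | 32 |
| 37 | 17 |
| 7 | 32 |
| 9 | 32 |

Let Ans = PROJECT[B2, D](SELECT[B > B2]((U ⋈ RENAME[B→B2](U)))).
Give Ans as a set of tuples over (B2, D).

ρ[B→B2]: schema becomes (B2, D); tuples unchanged.
Joining U and RENAME[B→B2](U) on D yields {(13, 32, 13), (13, 32, 3), (13, 32, 34), (13, 32, 7), (13, 32, 9), (15, 17, 15), (15, 17, 32), (15, 17, 37), (3, 32, 13), (3, 32, 3), (3, 32, 34), (3, 32, 7), (3, 32, 9), (32, 17, 15), (32, 17, 32), (32, 17, 37), (34, 32, 13), (34, 32, 3), (34, 32, 34), (34, 32, 7), (34, 32, 9), (37, 17, 15), (37, 17, 32), (37, 17, 37), (7, 32, 13), (7, 32, 3), (7, 32, 34), (7, 32, 7), (7, 32, 9), (9, 32, 13), (9, 32, 3), (9, 32, 34), (9, 32, 7), (9, 32, 9)}.
Selection B > B2: {(13, 32, 3), (13, 32, 7), (13, 32, 9), (32, 17, 15), (34, 32, 13), (34, 32, 3), (34, 32, 7), (34, 32, 9), (37, 17, 15), (37, 17, 32), (7, 32, 3), (9, 32, 3), (9, 32, 7)}
Keep only column(s) B2, D (7 duplicate(s) eliminated): {(13, 32), (15, 17), (3, 32), (32, 17), (7, 32), (9, 32)}

{(13, 32), (15, 17), (3, 32), (32, 17), (7, 32), (9, 32)}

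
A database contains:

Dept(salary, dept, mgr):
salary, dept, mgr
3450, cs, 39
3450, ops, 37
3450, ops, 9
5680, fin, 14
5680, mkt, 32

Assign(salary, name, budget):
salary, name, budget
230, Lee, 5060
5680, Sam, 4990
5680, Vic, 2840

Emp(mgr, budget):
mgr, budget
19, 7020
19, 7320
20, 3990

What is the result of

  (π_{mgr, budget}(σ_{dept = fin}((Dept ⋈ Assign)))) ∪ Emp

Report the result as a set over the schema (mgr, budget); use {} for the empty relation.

{(14, 2840), (14, 4990), (19, 7020), (19, 7320), (20, 3990)}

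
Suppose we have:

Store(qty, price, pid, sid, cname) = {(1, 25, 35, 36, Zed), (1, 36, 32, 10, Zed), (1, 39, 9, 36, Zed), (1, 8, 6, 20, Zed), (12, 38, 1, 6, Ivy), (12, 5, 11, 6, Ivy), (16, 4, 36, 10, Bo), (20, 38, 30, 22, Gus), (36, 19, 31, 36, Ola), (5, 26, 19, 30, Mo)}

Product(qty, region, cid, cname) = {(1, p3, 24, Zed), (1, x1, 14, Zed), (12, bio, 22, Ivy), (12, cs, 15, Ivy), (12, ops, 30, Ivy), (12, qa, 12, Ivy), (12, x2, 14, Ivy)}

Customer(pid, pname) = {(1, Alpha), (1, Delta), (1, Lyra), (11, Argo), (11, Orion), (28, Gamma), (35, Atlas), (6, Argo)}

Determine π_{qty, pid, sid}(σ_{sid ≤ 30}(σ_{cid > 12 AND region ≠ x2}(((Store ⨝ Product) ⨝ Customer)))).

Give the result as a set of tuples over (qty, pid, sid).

{(1, 6, 20), (12, 1, 6), (12, 11, 6)}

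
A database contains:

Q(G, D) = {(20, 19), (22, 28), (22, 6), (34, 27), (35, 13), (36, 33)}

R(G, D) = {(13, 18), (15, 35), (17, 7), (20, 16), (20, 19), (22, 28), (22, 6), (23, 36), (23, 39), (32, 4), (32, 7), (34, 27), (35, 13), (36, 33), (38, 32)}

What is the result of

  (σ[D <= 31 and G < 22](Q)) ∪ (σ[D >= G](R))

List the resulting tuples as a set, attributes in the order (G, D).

Apply σ_{D <= 31 and G < 22}; surviving tuples: {(20, 19)}
Apply σ_{D >= G}; surviving tuples: {(13, 18), (15, 35), (22, 28), (23, 36), (23, 39)}
Taking the union: {(13, 18), (15, 35), (20, 19), (22, 28), (23, 36), (23, 39)}

{(13, 18), (15, 35), (20, 19), (22, 28), (23, 36), (23, 39)}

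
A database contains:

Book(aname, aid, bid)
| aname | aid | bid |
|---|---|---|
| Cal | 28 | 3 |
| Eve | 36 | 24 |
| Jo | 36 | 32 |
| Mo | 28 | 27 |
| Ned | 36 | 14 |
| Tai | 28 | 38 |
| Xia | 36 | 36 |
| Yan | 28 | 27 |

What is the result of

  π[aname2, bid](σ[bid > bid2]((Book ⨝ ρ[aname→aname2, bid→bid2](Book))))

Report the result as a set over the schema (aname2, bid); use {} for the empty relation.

{(Cal, 27), (Cal, 38), (Eve, 32), (Eve, 36), (Jo, 36), (Mo, 38), (Ned, 24), (Ned, 32), (Ned, 36), (Yan, 38)}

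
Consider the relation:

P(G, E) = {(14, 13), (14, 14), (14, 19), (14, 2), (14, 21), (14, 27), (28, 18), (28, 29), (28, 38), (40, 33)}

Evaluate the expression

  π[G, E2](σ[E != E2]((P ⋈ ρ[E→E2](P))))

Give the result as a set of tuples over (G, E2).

{(14, 13), (14, 14), (14, 19), (14, 2), (14, 21), (14, 27), (28, 18), (28, 29), (28, 38)}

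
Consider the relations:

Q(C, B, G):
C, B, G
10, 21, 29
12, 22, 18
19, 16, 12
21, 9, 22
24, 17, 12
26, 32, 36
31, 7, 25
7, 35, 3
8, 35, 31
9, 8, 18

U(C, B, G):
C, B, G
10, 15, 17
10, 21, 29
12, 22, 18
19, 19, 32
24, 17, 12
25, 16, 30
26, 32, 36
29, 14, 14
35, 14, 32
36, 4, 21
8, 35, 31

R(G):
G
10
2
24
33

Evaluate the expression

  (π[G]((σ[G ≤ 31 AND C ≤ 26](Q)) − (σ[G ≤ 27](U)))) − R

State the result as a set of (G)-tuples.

σ[G ≤ 31 AND C ≤ 26]: keep tuples satisfying G ≤ 31 AND C ≤ 26 → {(10, 21, 29), (12, 22, 18), (19, 16, 12), (21, 9, 22), (24, 17, 12), (7, 35, 3), (8, 35, 31), (9, 8, 18)}
σ[G ≤ 27]: keep tuples satisfying G ≤ 27 → {(10, 15, 17), (12, 22, 18), (24, 17, 12), (29, 14, 14), (36, 4, 21)}
Taking the difference: {(10, 21, 29), (19, 16, 12), (21, 9, 22), (7, 35, 3), (8, 35, 31), (9, 8, 18)}
π_{G} gives {12, 18, 22, 29, 3, 31}.
Taking the difference: {12, 18, 22, 29, 3, 31}

{12, 18, 22, 29, 3, 31}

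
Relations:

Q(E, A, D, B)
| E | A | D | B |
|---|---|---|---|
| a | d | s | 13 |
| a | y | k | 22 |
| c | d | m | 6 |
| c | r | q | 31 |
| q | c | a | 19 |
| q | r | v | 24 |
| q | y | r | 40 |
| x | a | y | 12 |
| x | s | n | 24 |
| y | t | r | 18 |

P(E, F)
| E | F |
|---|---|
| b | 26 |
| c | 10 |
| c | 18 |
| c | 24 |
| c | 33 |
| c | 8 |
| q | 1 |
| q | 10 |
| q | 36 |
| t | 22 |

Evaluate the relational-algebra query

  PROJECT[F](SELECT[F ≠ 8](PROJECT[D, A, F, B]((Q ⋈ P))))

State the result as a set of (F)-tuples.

Joining Q and P on E yields {(c, d, m, 6, 10), (c, d, m, 6, 18), (c, d, m, 6, 24), (c, d, m, 6, 33), (c, d, m, 6, 8), (c, r, q, 31, 10), (c, r, q, 31, 18), (c, r, q, 31, 24), (c, r, q, 31, 33), (c, r, q, 31, 8), (q, c, a, 19, 1), (q, c, a, 19, 10), (q, c, a, 19, 36), (q, r, v, 24, 1), (q, r, v, 24, 10), (q, r, v, 24, 36), (q, y, r, 40, 1), (q, y, r, 40, 10), (q, y, r, 40, 36)}.
Projecting to D, A, F, B: {(a, c, 1, 19), (a, c, 10, 19), (a, c, 36, 19), (m, d, 10, 6), (m, d, 18, 6), (m, d, 24, 6), (m, d, 33, 6), (m, d, 8, 6), (q, r, 10, 31), (q, r, 18, 31), (q, r, 24, 31), (q, r, 33, 31), (q, r, 8, 31), (r, y, 1, 40), (r, y, 10, 40), (r, y, 36, 40), (v, r, 1, 24), (v, r, 10, 24), (v, r, 36, 24)}
σ[F ≠ 8]: keep tuples satisfying F ≠ 8 → {(a, c, 1, 19), (a, c, 10, 19), (a, c, 36, 19), (m, d, 10, 6), (m, d, 18, 6), (m, d, 24, 6), (m, d, 33, 6), (q, r, 10, 31), (q, r, 18, 31), (q, r, 24, 31), (q, r, 33, 31), (r, y, 1, 40), (r, y, 10, 40), (r, y, 36, 40), (v, r, 1, 24), (v, r, 10, 24), (v, r, 36, 24)}
Projecting to F (11 duplicate(s) eliminated): {1, 10, 18, 24, 33, 36}

{1, 10, 18, 24, 33, 36}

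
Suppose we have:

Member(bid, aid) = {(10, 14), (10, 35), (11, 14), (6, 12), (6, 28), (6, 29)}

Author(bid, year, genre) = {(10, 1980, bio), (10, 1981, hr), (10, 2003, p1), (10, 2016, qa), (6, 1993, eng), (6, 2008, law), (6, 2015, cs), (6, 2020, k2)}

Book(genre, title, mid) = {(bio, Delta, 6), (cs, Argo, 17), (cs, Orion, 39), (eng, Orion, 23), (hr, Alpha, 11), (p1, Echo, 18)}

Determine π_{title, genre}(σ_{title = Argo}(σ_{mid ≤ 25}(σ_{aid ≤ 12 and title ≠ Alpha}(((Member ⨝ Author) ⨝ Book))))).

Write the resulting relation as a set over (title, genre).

{(Argo, cs)}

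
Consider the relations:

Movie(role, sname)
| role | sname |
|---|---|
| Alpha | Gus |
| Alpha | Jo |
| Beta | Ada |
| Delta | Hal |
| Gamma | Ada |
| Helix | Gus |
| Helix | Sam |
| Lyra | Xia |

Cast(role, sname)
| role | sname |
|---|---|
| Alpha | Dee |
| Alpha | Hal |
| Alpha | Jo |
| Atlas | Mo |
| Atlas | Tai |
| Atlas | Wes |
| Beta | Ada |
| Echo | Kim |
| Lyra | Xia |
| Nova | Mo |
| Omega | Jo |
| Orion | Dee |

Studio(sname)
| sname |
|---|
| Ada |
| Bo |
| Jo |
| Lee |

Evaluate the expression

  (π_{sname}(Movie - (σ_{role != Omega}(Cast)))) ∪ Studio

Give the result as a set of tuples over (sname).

{Ada, Bo, Gus, Hal, Jo, Lee, Sam}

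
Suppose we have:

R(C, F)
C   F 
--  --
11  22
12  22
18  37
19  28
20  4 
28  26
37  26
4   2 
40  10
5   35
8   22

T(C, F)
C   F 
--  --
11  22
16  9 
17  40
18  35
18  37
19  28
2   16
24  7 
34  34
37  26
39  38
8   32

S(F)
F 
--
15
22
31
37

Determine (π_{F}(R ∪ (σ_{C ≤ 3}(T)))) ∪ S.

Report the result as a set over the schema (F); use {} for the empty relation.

{10, 15, 16, 2, 22, 26, 28, 31, 35, 37, 4}

Filtering on C ≤ 3 leaves {(2, 16)}.
Taking the union: {(11, 22), (12, 22), (18, 37), (19, 28), (2, 16), (20, 4), (28, 26), (37, 26), (4, 2), (40, 10), (5, 35), (8, 22)}
Keep only column(s) F (3 duplicate(s) eliminated): {10, 16, 2, 22, 26, 28, 35, 37, 4}
Taking the union: {10, 15, 16, 2, 22, 26, 28, 31, 35, 37, 4}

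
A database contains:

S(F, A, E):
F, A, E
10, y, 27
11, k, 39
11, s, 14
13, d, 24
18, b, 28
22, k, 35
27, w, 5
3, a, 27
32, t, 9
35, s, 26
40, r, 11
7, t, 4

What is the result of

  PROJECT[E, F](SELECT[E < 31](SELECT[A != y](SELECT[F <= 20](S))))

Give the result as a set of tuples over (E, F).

{(14, 11), (24, 13), (27, 3), (28, 18), (4, 7)}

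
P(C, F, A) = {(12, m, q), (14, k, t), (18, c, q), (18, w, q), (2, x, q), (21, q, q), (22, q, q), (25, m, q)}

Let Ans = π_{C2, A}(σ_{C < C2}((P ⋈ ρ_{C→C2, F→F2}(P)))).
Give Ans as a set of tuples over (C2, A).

ρ[C→C2, F→F2]: schema becomes (C2, F2, A); tuples unchanged.
Joining P and ρ_{C→C2, F→F2}(P) on A yields {(12, m, q, 12, m), (12, m, q, 18, c), (12, m, q, 18, w), (12, m, q, 2, x), (12, m, q, 21, q), (12, m, q, 22, q), (12, m, q, 25, m), (14, k, t, 14, k), (18, c, q, 12, m), (18, c, q, 18, c), (18, c, q, 18, w), (18, c, q, 2, x), (18, c, q, 21, q), (18, c, q, 22, q), (18, c, q, 25, m), (18, w, q, 12, m), (18, w, q, 18, c), (18, w, q, 18, w), (18, w, q, 2, x), (18, w, q, 21, q), (18, w, q, 22, q), (18, w, q, 25, m), (2, x, q, 12, m), (2, x, q, 18, c), (2, x, q, 18, w), (2, x, q, 2, x), (2, x, q, 21, q), (2, x, q, 22, q), (2, x, q, 25, m), (21, q, q, 12, m), (21, q, q, 18, c), (21, q, q, 18, w), (21, q, q, 2, x), (21, q, q, 21, q), (21, q, q, 22, q), (21, q, q, 25, m), (22, q, q, 12, m), (22, q, q, 18, c), (22, q, q, 18, w), (22, q, q, 2, x), (22, q, q, 21, q), (22, q, q, 22, q), (22, q, q, 25, m), (25, m, q, 12, m), (25, m, q, 18, c), (25, m, q, 18, w), (25, m, q, 2, x), (25, m, q, 21, q), (25, m, q, 22, q), (25, m, q, 25, m)}.
Apply σ_{C < C2}; surviving tuples: {(12, m, q, 18, c), (12, m, q, 18, w), (12, m, q, 21, q), (12, m, q, 22, q), (12, m, q, 25, m), (18, c, q, 21, q), (18, c, q, 22, q), (18, c, q, 25, m), (18, w, q, 21, q), (18, w, q, 22, q), (18, w, q, 25, m), (2, x, q, 12, m), (2, x, q, 18, c), (2, x, q, 18, w), (2, x, q, 21, q), (2, x, q, 22, q), (2, x, q, 25, m), (21, q, q, 22, q), (21, q, q, 25, m), (22, q, q, 25, m)}
Projecting to C2, A (15 duplicate(s) eliminated): {(12, q), (18, q), (21, q), (22, q), (25, q)}

{(12, q), (18, q), (21, q), (22, q), (25, q)}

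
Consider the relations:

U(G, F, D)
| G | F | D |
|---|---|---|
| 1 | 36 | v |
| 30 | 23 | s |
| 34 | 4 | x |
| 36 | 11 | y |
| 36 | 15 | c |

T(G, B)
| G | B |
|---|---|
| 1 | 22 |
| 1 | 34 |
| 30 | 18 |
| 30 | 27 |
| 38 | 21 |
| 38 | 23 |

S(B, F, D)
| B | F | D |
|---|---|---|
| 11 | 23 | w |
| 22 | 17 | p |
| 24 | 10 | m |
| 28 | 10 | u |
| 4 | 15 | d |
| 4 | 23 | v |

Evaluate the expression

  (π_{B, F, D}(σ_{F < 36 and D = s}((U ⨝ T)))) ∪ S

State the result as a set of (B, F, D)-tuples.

{(11, 23, w), (18, 23, s), (22, 17, p), (24, 10, m), (27, 23, s), (28, 10, u), (4, 15, d), (4, 23, v)}

Natural join on G: {(1, 36, v, 22), (1, 36, v, 34), (30, 23, s, 18), (30, 23, s, 27)}
Apply σ_{F < 36 and D = s}; surviving tuples: {(30, 23, s, 18), (30, 23, s, 27)}
Keep only column(s) B, F, D: {(18, 23, s), (27, 23, s)}
Set union of the two operands is {(11, 23, w), (18, 23, s), (22, 17, p), (24, 10, m), (27, 23, s), (28, 10, u), (4, 15, d), (4, 23, v)}.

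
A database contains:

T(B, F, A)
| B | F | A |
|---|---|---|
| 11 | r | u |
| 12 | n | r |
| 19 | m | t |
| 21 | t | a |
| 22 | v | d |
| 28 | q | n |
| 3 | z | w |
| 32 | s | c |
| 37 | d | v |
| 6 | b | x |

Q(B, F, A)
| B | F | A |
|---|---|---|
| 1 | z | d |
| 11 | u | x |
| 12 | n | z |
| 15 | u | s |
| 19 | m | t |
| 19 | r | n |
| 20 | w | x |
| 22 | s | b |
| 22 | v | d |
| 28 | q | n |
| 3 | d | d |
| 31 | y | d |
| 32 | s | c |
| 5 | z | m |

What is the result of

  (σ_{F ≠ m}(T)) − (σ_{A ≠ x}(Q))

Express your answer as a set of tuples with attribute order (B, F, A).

{(11, r, u), (12, n, r), (21, t, a), (3, z, w), (37, d, v), (6, b, x)}

Selection F ≠ m: {(11, r, u), (12, n, r), (21, t, a), (22, v, d), (28, q, n), (3, z, w), (32, s, c), (37, d, v), (6, b, x)}
Selection A ≠ x: {(1, z, d), (12, n, z), (15, u, s), (19, m, t), (19, r, n), (22, s, b), (22, v, d), (28, q, n), (3, d, d), (31, y, d), (32, s, c), (5, z, m)}
Set difference of the two operands is {(11, r, u), (12, n, r), (21, t, a), (3, z, w), (37, d, v), (6, b, x)}.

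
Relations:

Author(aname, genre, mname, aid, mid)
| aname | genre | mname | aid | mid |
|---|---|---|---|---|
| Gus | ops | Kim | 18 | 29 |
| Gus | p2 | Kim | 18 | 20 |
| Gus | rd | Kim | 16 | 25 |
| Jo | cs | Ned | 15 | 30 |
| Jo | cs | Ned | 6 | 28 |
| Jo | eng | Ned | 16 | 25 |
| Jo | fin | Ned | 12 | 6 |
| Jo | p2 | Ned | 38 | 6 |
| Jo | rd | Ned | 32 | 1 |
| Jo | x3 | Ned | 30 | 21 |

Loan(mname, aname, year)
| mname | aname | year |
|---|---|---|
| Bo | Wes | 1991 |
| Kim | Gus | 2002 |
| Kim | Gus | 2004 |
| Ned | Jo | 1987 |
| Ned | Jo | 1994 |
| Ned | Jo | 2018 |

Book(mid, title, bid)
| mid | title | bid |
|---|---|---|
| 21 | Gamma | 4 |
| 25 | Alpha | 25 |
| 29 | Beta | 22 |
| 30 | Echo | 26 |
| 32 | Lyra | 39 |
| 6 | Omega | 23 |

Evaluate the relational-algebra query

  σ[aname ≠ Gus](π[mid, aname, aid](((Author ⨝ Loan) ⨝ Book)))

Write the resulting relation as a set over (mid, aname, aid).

Joining Author and Loan on aname, mname yields {(Gus, ops, Kim, 18, 29, 2002), (Gus, ops, Kim, 18, 29, 2004), (Gus, p2, Kim, 18, 20, 2002), (Gus, p2, Kim, 18, 20, 2004), (Gus, rd, Kim, 16, 25, 2002), (Gus, rd, Kim, 16, 25, 2004), (Jo, cs, Ned, 15, 30, 1987), (Jo, cs, Ned, 15, 30, 1994), (Jo, cs, Ned, 15, 30, 2018), (Jo, cs, Ned, 6, 28, 1987), (Jo, cs, Ned, 6, 28, 1994), (Jo, cs, Ned, 6, 28, 2018), (Jo, eng, Ned, 16, 25, 1987), (Jo, eng, Ned, 16, 25, 1994), (Jo, eng, Ned, 16, 25, 2018), (Jo, fin, Ned, 12, 6, 1987), (Jo, fin, Ned, 12, 6, 1994), (Jo, fin, Ned, 12, 6, 2018), (Jo, p2, Ned, 38, 6, 1987), (Jo, p2, Ned, 38, 6, 1994), (Jo, p2, Ned, 38, 6, 2018), (Jo, rd, Ned, 32, 1, 1987), (Jo, rd, Ned, 32, 1, 1994), (Jo, rd, Ned, 32, 1, 2018), (Jo, x3, Ned, 30, 21, 1987), (Jo, x3, Ned, 30, 21, 1994), (Jo, x3, Ned, 30, 21, 2018)}.
Joining (Author ⨝ Loan) and Book on mid yields {(Gus, ops, Kim, 18, 29, 2002, Beta, 22), (Gus, ops, Kim, 18, 29, 2004, Beta, 22), (Gus, rd, Kim, 16, 25, 2002, Alpha, 25), (Gus, rd, Kim, 16, 25, 2004, Alpha, 25), (Jo, cs, Ned, 15, 30, 1987, Echo, 26), (Jo, cs, Ned, 15, 30, 1994, Echo, 26), (Jo, cs, Ned, 15, 30, 2018, Echo, 26), (Jo, eng, Ned, 16, 25, 1987, Alpha, 25), (Jo, eng, Ned, 16, 25, 1994, Alpha, 25), (Jo, eng, Ned, 16, 25, 2018, Alpha, 25), (Jo, fin, Ned, 12, 6, 1987, Omega, 23), (Jo, fin, Ned, 12, 6, 1994, Omega, 23), (Jo, fin, Ned, 12, 6, 2018, Omega, 23), (Jo, p2, Ned, 38, 6, 1987, Omega, 23), (Jo, p2, Ned, 38, 6, 1994, Omega, 23), (Jo, p2, Ned, 38, 6, 2018, Omega, 23), (Jo, x3, Ned, 30, 21, 1987, Gamma, 4), (Jo, x3, Ned, 30, 21, 1994, Gamma, 4), (Jo, x3, Ned, 30, 21, 2018, Gamma, 4)}.
Keep only column(s) mid, aname, aid (12 duplicate(s) eliminated): {(21, Jo, 30), (25, Gus, 16), (25, Jo, 16), (29, Gus, 18), (30, Jo, 15), (6, Jo, 12), (6, Jo, 38)}
Selection aname ≠ Gus: {(21, Jo, 30), (25, Jo, 16), (30, Jo, 15), (6, Jo, 12), (6, Jo, 38)}

{(21, Jo, 30), (25, Jo, 16), (30, Jo, 15), (6, Jo, 12), (6, Jo, 38)}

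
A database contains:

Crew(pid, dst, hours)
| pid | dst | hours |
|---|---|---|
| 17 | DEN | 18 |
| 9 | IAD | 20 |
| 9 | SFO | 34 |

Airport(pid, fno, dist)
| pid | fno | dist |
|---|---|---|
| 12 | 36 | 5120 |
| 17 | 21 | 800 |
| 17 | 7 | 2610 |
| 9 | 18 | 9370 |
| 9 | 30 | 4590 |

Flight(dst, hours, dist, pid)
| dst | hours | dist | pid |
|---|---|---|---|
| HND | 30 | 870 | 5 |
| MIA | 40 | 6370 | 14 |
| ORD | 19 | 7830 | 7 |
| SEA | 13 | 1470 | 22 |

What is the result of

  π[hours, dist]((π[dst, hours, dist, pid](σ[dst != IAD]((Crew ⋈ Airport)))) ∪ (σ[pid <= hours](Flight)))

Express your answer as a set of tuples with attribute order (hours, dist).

{(18, 2610), (18, 800), (19, 7830), (30, 870), (34, 4590), (34, 9370), (40, 6370)}

Natural join on pid: {(17, DEN, 18, 21, 800), (17, DEN, 18, 7, 2610), (9, IAD, 20, 18, 9370), (9, IAD, 20, 30, 4590), (9, SFO, 34, 18, 9370), (9, SFO, 34, 30, 4590)}
Apply σ_{dst != IAD}; surviving tuples: {(17, DEN, 18, 21, 800), (17, DEN, 18, 7, 2610), (9, SFO, 34, 18, 9370), (9, SFO, 34, 30, 4590)}
Keep only column(s) dst, hours, dist, pid: {(DEN, 18, 2610, 17), (DEN, 18, 800, 17), (SFO, 34, 4590, 9), (SFO, 34, 9370, 9)}
Apply σ_{pid <= hours}; surviving tuples: {(HND, 30, 870, 5), (MIA, 40, 6370, 14), (ORD, 19, 7830, 7)}
Set union of the two operands is {(DEN, 18, 2610, 17), (DEN, 18, 800, 17), (HND, 30, 870, 5), (MIA, 40, 6370, 14), (ORD, 19, 7830, 7), (SFO, 34, 4590, 9), (SFO, 34, 9370, 9)}.
Keep only column(s) hours, dist: {(18, 2610), (18, 800), (19, 7830), (30, 870), (34, 4590), (34, 9370), (40, 6370)}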